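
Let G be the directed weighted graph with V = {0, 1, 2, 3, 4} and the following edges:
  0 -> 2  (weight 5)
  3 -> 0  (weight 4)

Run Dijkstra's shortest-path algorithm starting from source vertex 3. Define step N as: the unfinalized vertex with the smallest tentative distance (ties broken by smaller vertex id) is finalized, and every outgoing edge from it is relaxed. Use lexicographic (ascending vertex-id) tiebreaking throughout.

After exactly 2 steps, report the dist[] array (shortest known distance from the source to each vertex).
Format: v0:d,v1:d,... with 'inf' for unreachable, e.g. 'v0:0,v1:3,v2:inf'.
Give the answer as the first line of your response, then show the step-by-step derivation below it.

v0:4,v1:inf,v2:9,v3:0,v4:inf

step 1: dist = v0:4,v1:inf,v2:inf,v3:0,v4:inf
step 2: dist = v0:4,v1:inf,v2:9,v3:0,v4:inf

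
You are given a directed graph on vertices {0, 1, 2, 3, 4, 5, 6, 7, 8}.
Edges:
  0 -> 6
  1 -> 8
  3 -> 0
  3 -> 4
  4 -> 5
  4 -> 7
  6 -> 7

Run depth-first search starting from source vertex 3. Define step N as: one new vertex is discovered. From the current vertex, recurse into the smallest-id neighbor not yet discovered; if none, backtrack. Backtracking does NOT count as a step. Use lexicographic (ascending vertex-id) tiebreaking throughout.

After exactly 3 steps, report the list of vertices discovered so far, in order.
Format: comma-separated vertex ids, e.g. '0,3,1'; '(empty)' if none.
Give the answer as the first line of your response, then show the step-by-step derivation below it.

3,0,6

step 1: discover 3; path=3; order=3
step 2: discover 0; path=3>0; order=3,0
step 3: discover 6; path=3>0>6; order=3,0,6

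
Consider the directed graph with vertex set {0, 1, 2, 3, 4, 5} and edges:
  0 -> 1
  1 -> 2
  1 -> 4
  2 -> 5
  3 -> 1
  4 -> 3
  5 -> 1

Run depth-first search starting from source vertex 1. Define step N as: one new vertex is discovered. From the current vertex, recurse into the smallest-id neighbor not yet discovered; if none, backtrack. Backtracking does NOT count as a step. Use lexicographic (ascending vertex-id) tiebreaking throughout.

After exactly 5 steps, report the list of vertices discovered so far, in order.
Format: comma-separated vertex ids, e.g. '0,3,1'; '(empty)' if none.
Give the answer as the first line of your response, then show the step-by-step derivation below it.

1,2,5,4,3

step 1: discover 1; path=1; order=1
step 2: discover 2; path=1>2; order=1,2
step 3: discover 5; path=1>2>5; order=1,2,5
step 4: discover 4; path=1>4; order=1,2,5,4
step 5: discover 3; path=1>4>3; order=1,2,5,4,3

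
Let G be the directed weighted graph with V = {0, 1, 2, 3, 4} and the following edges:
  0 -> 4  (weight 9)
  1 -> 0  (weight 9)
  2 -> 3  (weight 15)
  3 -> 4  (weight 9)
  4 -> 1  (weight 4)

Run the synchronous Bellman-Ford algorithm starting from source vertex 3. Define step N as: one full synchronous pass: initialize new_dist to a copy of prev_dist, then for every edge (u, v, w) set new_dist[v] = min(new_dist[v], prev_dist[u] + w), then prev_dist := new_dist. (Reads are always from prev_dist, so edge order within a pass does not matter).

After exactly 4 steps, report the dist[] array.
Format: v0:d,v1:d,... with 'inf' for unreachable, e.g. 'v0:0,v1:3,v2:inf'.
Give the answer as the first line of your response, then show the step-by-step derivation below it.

v0:22,v1:13,v2:inf,v3:0,v4:9

step 1: dist = v0:inf,v1:inf,v2:inf,v3:0,v4:9
step 2: dist = v0:inf,v1:13,v2:inf,v3:0,v4:9
step 3: dist = v0:22,v1:13,v2:inf,v3:0,v4:9
step 4: dist = v0:22,v1:13,v2:inf,v3:0,v4:9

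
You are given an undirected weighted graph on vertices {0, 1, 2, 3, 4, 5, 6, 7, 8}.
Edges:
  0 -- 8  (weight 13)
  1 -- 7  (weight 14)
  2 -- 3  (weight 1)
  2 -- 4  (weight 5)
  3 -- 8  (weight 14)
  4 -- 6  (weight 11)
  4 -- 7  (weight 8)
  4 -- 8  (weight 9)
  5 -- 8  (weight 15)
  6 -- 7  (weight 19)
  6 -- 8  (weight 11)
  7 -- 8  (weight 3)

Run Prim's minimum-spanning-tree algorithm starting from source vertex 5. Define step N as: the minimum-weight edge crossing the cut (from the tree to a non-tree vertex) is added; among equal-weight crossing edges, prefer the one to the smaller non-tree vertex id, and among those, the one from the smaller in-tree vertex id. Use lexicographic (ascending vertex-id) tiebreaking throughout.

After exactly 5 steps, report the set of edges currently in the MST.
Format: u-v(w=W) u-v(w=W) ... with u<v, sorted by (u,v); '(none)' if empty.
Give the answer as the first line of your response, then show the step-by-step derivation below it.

2-3(w=1) 2-4(w=5) 4-7(w=8) 5-8(w=15) 7-8(w=3)

step 1: add edge 5-8 (w=15); MST = {5-8(w=15)}
step 2: add edge 7-8 (w=3); MST = {5-8(w=15) 7-8(w=3)}
step 3: add edge 4-7 (w=8); MST = {4-7(w=8) 5-8(w=15) 7-8(w=3)}
step 4: add edge 2-4 (w=5); MST = {2-4(w=5) 4-7(w=8) 5-8(w=15) 7-8(w=3)}
step 5: add edge 2-3 (w=1); MST = {2-3(w=1) 2-4(w=5) 4-7(w=8) 5-8(w=15) 7-8(w=3)}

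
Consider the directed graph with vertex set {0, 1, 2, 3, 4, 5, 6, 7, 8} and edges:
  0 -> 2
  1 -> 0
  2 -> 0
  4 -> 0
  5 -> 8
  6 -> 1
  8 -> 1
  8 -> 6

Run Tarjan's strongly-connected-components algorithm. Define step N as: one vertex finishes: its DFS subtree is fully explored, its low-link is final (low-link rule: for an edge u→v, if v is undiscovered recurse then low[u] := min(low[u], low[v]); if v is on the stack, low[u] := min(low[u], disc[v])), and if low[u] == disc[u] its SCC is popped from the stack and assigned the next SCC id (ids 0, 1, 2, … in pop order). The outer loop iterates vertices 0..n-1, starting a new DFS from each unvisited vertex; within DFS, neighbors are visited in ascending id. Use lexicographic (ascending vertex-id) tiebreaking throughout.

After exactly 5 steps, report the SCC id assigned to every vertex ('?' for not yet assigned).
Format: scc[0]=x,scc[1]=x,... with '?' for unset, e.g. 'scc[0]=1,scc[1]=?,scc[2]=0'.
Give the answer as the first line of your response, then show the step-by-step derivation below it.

scc[0]=0,scc[1]=1,scc[2]=0,scc[3]=2,scc[4]=3,scc[5]=?,scc[6]=?,scc[7]=?,scc[8]=?

step 1: low=(low[0]=0,low[1]=?,low[2]=0,low[3]=?,low[4]=?,low[5]=?,low[6]=?,low[7]=?,low[8]=?); scc=(scc[0]=?,scc[1]=?,scc[2]=?,scc[3]=?,scc[4]=?,scc[5]=?,scc[6]=?,scc[7]=?,scc[8]=?)
step 2: low=(low[0]=0,low[1]=?,low[2]=0,low[3]=?,low[4]=?,low[5]=?,low[6]=?,low[7]=?,low[8]=?); scc=(scc[0]=0,scc[1]=?,scc[2]=0,scc[3]=?,scc[4]=?,scc[5]=?,scc[6]=?,scc[7]=?,scc[8]=?)
step 3: low=(low[0]=0,low[1]=2,low[2]=0,low[3]=?,low[4]=?,low[5]=?,low[6]=?,low[7]=?,low[8]=?); scc=(scc[0]=0,scc[1]=1,scc[2]=0,scc[3]=?,scc[4]=?,scc[5]=?,scc[6]=?,scc[7]=?,scc[8]=?)
step 4: low=(low[0]=0,low[1]=2,low[2]=0,low[3]=3,low[4]=?,low[5]=?,low[6]=?,low[7]=?,low[8]=?); scc=(scc[0]=0,scc[1]=1,scc[2]=0,scc[3]=2,scc[4]=?,scc[5]=?,scc[6]=?,scc[7]=?,scc[8]=?)
step 5: low=(low[0]=0,low[1]=2,low[2]=0,low[3]=3,low[4]=4,low[5]=?,low[6]=?,low[7]=?,low[8]=?); scc=(scc[0]=0,scc[1]=1,scc[2]=0,scc[3]=2,scc[4]=3,scc[5]=?,scc[6]=?,scc[7]=?,scc[8]=?)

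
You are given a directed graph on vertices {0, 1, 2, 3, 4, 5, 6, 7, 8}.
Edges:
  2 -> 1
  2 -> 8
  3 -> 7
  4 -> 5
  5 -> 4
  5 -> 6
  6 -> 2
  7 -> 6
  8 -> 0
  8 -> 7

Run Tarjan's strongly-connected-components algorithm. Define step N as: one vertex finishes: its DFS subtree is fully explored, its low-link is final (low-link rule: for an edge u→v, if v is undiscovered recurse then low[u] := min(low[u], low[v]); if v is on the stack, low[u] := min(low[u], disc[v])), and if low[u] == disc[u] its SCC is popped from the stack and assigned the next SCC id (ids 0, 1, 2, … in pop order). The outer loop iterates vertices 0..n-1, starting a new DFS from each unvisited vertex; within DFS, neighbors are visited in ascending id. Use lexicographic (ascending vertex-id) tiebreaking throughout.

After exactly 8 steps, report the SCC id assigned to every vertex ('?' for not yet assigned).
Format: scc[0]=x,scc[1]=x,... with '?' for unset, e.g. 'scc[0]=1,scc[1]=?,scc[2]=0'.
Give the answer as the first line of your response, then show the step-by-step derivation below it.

scc[0]=0,scc[1]=1,scc[2]=2,scc[3]=3,scc[4]=?,scc[5]=?,scc[6]=2,scc[7]=2,scc[8]=2

step 1: low=(low[0]=0,low[1]=?,low[2]=?,low[3]=?,low[4]=?,low[5]=?,low[6]=?,low[7]=?,low[8]=?); scc=(scc[0]=0,scc[1]=?,scc[2]=?,scc[3]=?,scc[4]=?,scc[5]=?,scc[6]=?,scc[7]=?,scc[8]=?)
step 2: low=(low[0]=0,low[1]=1,low[2]=?,low[3]=?,low[4]=?,low[5]=?,low[6]=?,low[7]=?,low[8]=?); scc=(scc[0]=0,scc[1]=1,scc[2]=?,scc[3]=?,scc[4]=?,scc[5]=?,scc[6]=?,scc[7]=?,scc[8]=?)
step 3: low=(low[0]=0,low[1]=1,low[2]=2,low[3]=?,low[4]=?,low[5]=?,low[6]=2,low[7]=4,low[8]=3); scc=(scc[0]=0,scc[1]=1,scc[2]=?,scc[3]=?,scc[4]=?,scc[5]=?,scc[6]=?,scc[7]=?,scc[8]=?)
step 4: low=(low[0]=0,low[1]=1,low[2]=2,low[3]=?,low[4]=?,low[5]=?,low[6]=2,low[7]=2,low[8]=3); scc=(scc[0]=0,scc[1]=1,scc[2]=?,scc[3]=?,scc[4]=?,scc[5]=?,scc[6]=?,scc[7]=?,scc[8]=?)
step 5: low=(low[0]=0,low[1]=1,low[2]=2,low[3]=?,low[4]=?,low[5]=?,low[6]=2,low[7]=2,low[8]=2); scc=(scc[0]=0,scc[1]=1,scc[2]=?,scc[3]=?,scc[4]=?,scc[5]=?,scc[6]=?,scc[7]=?,scc[8]=?)
step 6: low=(low[0]=0,low[1]=1,low[2]=2,low[3]=?,low[4]=?,low[5]=?,low[6]=2,low[7]=2,low[8]=2); scc=(scc[0]=0,scc[1]=1,scc[2]=2,scc[3]=?,scc[4]=?,scc[5]=?,scc[6]=2,scc[7]=2,scc[8]=2)
step 7: low=(low[0]=0,low[1]=1,low[2]=2,low[3]=6,low[4]=?,low[5]=?,low[6]=2,low[7]=2,low[8]=2); scc=(scc[0]=0,scc[1]=1,scc[2]=2,scc[3]=3,scc[4]=?,scc[5]=?,scc[6]=2,scc[7]=2,scc[8]=2)
step 8: low=(low[0]=0,low[1]=1,low[2]=2,low[3]=6,low[4]=7,low[5]=7,low[6]=2,low[7]=2,low[8]=2); scc=(scc[0]=0,scc[1]=1,scc[2]=2,scc[3]=3,scc[4]=?,scc[5]=?,scc[6]=2,scc[7]=2,scc[8]=2)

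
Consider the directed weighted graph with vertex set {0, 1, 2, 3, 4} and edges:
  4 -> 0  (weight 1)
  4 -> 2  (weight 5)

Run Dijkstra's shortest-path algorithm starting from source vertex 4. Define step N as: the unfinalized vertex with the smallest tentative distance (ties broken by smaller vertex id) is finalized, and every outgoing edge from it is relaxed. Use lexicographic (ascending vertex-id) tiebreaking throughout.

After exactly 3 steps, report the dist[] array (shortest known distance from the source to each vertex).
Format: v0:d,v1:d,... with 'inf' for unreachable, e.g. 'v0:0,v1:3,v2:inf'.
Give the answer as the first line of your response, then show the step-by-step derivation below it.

v0:1,v1:inf,v2:5,v3:inf,v4:0

step 1: dist = v0:1,v1:inf,v2:5,v3:inf,v4:0
step 2: dist = v0:1,v1:inf,v2:5,v3:inf,v4:0
step 3: dist = v0:1,v1:inf,v2:5,v3:inf,v4:0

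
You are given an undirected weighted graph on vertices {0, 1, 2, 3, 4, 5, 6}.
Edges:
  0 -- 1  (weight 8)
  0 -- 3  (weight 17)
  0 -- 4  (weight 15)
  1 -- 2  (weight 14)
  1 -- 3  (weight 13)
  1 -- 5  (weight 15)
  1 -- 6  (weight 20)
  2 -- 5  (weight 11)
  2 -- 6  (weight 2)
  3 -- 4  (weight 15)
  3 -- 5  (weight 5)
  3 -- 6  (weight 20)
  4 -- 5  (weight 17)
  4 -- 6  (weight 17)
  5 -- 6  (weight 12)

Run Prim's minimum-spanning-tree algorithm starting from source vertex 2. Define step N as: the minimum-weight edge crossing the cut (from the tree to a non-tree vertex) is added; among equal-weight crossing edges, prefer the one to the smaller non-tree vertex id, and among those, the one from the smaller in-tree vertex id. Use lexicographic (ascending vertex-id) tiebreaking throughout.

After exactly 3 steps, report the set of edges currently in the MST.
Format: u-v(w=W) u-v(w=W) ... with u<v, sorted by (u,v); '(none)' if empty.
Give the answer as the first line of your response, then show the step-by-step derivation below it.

2-5(w=11) 2-6(w=2) 3-5(w=5)

step 1: add edge 2-6 (w=2); MST = {2-6(w=2)}
step 2: add edge 2-5 (w=11); MST = {2-5(w=11) 2-6(w=2)}
step 3: add edge 3-5 (w=5); MST = {2-5(w=11) 2-6(w=2) 3-5(w=5)}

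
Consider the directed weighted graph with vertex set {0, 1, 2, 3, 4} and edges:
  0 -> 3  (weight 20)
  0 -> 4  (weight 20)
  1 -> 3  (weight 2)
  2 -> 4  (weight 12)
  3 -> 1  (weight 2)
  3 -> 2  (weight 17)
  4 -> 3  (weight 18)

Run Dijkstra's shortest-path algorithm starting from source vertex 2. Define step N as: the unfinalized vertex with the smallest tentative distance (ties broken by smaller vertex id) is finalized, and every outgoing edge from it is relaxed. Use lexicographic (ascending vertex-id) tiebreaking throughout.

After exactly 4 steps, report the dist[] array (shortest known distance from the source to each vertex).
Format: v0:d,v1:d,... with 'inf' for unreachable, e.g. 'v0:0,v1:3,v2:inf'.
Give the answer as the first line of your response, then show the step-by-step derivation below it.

v0:inf,v1:32,v2:0,v3:30,v4:12

step 1: dist = v0:inf,v1:inf,v2:0,v3:inf,v4:12
step 2: dist = v0:inf,v1:inf,v2:0,v3:30,v4:12
step 3: dist = v0:inf,v1:32,v2:0,v3:30,v4:12
step 4: dist = v0:inf,v1:32,v2:0,v3:30,v4:12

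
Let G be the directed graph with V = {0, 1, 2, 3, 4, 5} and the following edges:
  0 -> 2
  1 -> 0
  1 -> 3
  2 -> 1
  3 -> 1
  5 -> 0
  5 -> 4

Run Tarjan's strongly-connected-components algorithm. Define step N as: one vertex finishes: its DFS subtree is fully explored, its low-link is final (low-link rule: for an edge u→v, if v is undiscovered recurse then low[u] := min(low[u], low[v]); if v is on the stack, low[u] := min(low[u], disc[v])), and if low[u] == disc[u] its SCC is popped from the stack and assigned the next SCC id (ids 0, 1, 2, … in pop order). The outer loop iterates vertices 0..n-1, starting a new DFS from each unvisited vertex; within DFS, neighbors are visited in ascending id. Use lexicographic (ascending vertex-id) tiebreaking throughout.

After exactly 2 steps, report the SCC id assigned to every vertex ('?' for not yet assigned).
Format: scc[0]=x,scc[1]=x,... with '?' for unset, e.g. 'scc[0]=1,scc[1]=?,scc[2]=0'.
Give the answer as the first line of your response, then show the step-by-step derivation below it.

scc[0]=?,scc[1]=?,scc[2]=?,scc[3]=?,scc[4]=?,scc[5]=?

step 1: low=(low[0]=0,low[1]=0,low[2]=1,low[3]=2,low[4]=?,low[5]=?); scc=(scc[0]=?,scc[1]=?,scc[2]=?,scc[3]=?,scc[4]=?,scc[5]=?)
step 2: low=(low[0]=0,low[1]=0,low[2]=1,low[3]=2,low[4]=?,low[5]=?); scc=(scc[0]=?,scc[1]=?,scc[2]=?,scc[3]=?,scc[4]=?,scc[5]=?)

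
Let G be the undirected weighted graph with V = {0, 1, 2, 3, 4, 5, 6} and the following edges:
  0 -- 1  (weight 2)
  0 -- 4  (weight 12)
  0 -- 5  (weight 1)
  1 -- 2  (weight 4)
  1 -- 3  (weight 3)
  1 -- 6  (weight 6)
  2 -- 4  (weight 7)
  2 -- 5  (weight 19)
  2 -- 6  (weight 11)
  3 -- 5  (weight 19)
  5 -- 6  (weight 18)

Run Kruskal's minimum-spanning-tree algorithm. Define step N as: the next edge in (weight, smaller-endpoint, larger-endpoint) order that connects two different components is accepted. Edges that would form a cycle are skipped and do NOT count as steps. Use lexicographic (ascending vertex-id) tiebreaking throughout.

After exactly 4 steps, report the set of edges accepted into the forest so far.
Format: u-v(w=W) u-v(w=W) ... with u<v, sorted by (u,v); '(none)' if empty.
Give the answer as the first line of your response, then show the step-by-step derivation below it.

0-1(w=2) 0-5(w=1) 1-2(w=4) 1-3(w=3)

step 1: add edge 0-5 (w=1); MST = {0-5(w=1)}
step 2: add edge 0-1 (w=2); MST = {0-1(w=2) 0-5(w=1)}
step 3: add edge 1-3 (w=3); MST = {0-1(w=2) 0-5(w=1) 1-3(w=3)}
step 4: add edge 1-2 (w=4); MST = {0-1(w=2) 0-5(w=1) 1-2(w=4) 1-3(w=3)}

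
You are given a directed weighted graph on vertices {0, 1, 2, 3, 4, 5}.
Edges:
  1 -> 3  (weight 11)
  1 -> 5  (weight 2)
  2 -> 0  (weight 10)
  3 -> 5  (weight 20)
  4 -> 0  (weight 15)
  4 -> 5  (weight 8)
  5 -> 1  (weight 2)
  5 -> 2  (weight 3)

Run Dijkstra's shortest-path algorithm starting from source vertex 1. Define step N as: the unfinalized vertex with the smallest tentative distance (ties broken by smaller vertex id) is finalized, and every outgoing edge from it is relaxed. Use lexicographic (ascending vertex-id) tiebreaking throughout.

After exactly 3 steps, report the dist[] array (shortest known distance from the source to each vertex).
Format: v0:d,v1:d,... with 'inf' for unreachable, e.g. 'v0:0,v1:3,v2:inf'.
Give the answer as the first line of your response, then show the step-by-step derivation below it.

v0:15,v1:0,v2:5,v3:11,v4:inf,v5:2

step 1: dist = v0:inf,v1:0,v2:inf,v3:11,v4:inf,v5:2
step 2: dist = v0:inf,v1:0,v2:5,v3:11,v4:inf,v5:2
step 3: dist = v0:15,v1:0,v2:5,v3:11,v4:inf,v5:2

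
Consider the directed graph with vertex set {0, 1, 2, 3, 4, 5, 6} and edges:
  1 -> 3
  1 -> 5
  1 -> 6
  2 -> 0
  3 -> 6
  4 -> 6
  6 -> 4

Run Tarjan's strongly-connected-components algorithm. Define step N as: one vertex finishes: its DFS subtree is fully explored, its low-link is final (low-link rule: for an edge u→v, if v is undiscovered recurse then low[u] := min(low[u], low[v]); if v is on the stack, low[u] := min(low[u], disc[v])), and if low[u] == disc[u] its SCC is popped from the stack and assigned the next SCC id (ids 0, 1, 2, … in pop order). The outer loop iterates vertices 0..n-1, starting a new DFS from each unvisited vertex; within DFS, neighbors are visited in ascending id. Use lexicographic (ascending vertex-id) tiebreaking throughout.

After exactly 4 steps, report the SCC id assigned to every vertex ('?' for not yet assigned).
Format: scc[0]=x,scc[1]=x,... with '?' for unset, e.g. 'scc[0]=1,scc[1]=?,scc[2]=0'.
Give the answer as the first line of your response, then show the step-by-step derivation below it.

scc[0]=0,scc[1]=?,scc[2]=?,scc[3]=2,scc[4]=1,scc[5]=?,scc[6]=1

step 1: low=(low[0]=0,low[1]=?,low[2]=?,low[3]=?,low[4]=?,low[5]=?,low[6]=?); scc=(scc[0]=0,scc[1]=?,scc[2]=?,scc[3]=?,scc[4]=?,scc[5]=?,scc[6]=?)
step 2: low=(low[0]=0,low[1]=1,low[2]=?,low[3]=2,low[4]=3,low[5]=?,low[6]=3); scc=(scc[0]=0,scc[1]=?,scc[2]=?,scc[3]=?,scc[4]=?,scc[5]=?,scc[6]=?)
step 3: low=(low[0]=0,low[1]=1,low[2]=?,low[3]=2,low[4]=3,low[5]=?,low[6]=3); scc=(scc[0]=0,scc[1]=?,scc[2]=?,scc[3]=?,scc[4]=1,scc[5]=?,scc[6]=1)
step 4: low=(low[0]=0,low[1]=1,low[2]=?,low[3]=2,low[4]=3,low[5]=?,low[6]=3); scc=(scc[0]=0,scc[1]=?,scc[2]=?,scc[3]=2,scc[4]=1,scc[5]=?,scc[6]=1)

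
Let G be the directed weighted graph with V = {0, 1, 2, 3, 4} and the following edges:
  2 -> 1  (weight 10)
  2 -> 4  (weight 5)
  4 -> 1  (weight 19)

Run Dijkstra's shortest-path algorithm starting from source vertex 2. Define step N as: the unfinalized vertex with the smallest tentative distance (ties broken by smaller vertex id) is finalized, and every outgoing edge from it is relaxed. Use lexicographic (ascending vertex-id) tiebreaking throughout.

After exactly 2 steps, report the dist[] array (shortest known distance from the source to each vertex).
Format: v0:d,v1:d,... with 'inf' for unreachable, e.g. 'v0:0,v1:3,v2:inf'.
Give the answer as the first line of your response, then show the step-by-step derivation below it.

v0:inf,v1:10,v2:0,v3:inf,v4:5

step 1: dist = v0:inf,v1:10,v2:0,v3:inf,v4:5
step 2: dist = v0:inf,v1:10,v2:0,v3:inf,v4:5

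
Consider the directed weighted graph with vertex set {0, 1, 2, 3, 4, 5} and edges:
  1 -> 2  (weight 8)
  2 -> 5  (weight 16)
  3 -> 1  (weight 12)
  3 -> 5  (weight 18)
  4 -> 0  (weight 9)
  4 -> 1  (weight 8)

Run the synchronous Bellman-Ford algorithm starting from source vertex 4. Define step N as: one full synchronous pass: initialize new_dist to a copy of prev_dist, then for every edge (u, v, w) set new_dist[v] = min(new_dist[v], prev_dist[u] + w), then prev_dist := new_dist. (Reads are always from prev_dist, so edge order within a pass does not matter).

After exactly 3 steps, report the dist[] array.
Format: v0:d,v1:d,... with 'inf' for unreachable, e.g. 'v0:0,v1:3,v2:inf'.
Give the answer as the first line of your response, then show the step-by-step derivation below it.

v0:9,v1:8,v2:16,v3:inf,v4:0,v5:32

step 1: dist = v0:9,v1:8,v2:inf,v3:inf,v4:0,v5:inf
step 2: dist = v0:9,v1:8,v2:16,v3:inf,v4:0,v5:inf
step 3: dist = v0:9,v1:8,v2:16,v3:inf,v4:0,v5:32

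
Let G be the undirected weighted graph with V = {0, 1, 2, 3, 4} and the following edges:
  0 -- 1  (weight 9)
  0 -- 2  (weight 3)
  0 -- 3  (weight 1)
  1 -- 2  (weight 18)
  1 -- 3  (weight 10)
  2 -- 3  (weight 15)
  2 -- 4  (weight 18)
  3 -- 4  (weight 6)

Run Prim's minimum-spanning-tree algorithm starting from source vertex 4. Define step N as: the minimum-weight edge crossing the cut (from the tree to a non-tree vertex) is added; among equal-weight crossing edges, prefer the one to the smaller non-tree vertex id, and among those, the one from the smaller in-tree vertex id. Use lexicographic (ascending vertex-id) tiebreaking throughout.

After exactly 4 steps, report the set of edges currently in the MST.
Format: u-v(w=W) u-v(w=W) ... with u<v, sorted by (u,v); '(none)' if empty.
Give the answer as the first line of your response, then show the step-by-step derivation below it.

0-1(w=9) 0-2(w=3) 0-3(w=1) 3-4(w=6)

step 1: add edge 3-4 (w=6); MST = {3-4(w=6)}
step 2: add edge 0-3 (w=1); MST = {0-3(w=1) 3-4(w=6)}
step 3: add edge 0-2 (w=3); MST = {0-2(w=3) 0-3(w=1) 3-4(w=6)}
step 4: add edge 0-1 (w=9); MST = {0-1(w=9) 0-2(w=3) 0-3(w=1) 3-4(w=6)}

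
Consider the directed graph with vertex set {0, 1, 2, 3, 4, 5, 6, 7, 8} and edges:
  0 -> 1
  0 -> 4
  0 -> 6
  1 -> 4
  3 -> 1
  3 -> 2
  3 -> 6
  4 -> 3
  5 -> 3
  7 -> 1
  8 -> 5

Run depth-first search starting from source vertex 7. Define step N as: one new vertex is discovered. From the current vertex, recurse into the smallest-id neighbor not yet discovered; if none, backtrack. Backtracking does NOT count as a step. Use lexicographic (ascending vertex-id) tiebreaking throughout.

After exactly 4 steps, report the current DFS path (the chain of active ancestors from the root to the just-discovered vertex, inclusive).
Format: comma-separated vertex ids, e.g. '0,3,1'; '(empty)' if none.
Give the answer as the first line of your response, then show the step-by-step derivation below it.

7,1,4,3

step 1: discover 7; path=7; order=7
step 2: discover 1; path=7>1; order=7,1
step 3: discover 4; path=7>1>4; order=7,1,4
step 4: discover 3; path=7>1>4>3; order=7,1,4,3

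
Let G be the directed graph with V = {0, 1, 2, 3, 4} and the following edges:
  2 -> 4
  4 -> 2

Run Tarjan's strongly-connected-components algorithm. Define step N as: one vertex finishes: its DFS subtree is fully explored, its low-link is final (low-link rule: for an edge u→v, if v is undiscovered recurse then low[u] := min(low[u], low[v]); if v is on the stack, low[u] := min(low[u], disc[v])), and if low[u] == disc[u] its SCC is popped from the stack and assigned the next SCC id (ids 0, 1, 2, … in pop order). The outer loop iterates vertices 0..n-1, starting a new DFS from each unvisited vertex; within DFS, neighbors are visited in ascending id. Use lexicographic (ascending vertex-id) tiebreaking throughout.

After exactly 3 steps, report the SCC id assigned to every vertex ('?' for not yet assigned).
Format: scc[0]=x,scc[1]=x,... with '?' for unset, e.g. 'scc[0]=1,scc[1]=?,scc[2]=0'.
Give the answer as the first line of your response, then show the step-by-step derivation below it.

scc[0]=0,scc[1]=1,scc[2]=?,scc[3]=?,scc[4]=?

step 1: low=(low[0]=0,low[1]=?,low[2]=?,low[3]=?,low[4]=?); scc=(scc[0]=0,scc[1]=?,scc[2]=?,scc[3]=?,scc[4]=?)
step 2: low=(low[0]=0,low[1]=1,low[2]=?,low[3]=?,low[4]=?); scc=(scc[0]=0,scc[1]=1,scc[2]=?,scc[3]=?,scc[4]=?)
step 3: low=(low[0]=0,low[1]=1,low[2]=2,low[3]=?,low[4]=2); scc=(scc[0]=0,scc[1]=1,scc[2]=?,scc[3]=?,scc[4]=?)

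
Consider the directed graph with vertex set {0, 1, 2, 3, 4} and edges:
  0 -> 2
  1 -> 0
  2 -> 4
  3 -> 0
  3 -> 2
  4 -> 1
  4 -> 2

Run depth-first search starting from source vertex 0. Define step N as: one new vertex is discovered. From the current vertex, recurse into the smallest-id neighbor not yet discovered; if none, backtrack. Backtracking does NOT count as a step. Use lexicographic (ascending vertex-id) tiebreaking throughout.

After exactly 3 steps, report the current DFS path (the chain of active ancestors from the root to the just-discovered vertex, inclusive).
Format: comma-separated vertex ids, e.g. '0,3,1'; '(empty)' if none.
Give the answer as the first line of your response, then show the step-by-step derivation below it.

0,2,4

step 1: discover 0; path=0; order=0
step 2: discover 2; path=0>2; order=0,2
step 3: discover 4; path=0>2>4; order=0,2,4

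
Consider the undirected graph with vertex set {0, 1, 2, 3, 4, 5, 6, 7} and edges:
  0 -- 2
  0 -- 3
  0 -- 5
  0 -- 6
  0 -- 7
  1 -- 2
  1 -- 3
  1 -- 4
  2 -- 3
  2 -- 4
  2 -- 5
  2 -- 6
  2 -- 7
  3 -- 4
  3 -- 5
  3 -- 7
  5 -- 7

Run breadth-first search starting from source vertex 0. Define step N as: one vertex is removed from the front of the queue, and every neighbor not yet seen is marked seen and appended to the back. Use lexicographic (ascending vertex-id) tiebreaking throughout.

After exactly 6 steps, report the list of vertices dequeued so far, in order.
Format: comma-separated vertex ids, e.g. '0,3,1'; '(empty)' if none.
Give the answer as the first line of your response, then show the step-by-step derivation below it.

0,2,3,5,6,7

step 1: dequeue 0; queue=[2,3,5,6,7]; order=0
step 2: dequeue 2; queue=[3,5,6,7,1,4]; order=0,2
step 3: dequeue 3; queue=[5,6,7,1,4]; order=0,2,3
step 4: dequeue 5; queue=[6,7,1,4]; order=0,2,3,5
step 5: dequeue 6; queue=[7,1,4]; order=0,2,3,5,6
step 6: dequeue 7; queue=[1,4]; order=0,2,3,5,6,7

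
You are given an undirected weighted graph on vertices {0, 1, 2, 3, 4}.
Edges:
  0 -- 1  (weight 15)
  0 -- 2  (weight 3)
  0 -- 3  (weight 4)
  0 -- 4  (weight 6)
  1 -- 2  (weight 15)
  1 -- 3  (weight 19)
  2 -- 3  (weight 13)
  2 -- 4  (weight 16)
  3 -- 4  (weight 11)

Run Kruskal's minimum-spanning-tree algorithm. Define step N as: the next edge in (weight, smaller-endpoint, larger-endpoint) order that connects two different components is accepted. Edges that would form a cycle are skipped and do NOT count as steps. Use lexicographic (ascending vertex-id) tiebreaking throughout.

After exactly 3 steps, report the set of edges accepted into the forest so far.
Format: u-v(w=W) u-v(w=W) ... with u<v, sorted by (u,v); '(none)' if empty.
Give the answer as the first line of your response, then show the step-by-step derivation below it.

0-2(w=3) 0-3(w=4) 0-4(w=6)

step 1: add edge 0-2 (w=3); MST = {0-2(w=3)}
step 2: add edge 0-3 (w=4); MST = {0-2(w=3) 0-3(w=4)}
step 3: add edge 0-4 (w=6); MST = {0-2(w=3) 0-3(w=4) 0-4(w=6)}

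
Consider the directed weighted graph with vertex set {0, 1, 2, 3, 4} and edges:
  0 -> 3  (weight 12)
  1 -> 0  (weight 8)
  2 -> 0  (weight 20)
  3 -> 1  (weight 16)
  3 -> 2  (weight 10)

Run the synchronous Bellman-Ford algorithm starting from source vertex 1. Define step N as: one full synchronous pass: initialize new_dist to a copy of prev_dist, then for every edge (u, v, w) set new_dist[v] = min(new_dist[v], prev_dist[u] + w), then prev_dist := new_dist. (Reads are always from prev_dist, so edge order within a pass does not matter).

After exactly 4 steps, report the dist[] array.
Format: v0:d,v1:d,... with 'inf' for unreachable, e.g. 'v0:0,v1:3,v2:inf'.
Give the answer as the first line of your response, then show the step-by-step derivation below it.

v0:8,v1:0,v2:30,v3:20,v4:inf

step 1: dist = v0:8,v1:0,v2:inf,v3:inf,v4:inf
step 2: dist = v0:8,v1:0,v2:inf,v3:20,v4:inf
step 3: dist = v0:8,v1:0,v2:30,v3:20,v4:inf
step 4: dist = v0:8,v1:0,v2:30,v3:20,v4:inf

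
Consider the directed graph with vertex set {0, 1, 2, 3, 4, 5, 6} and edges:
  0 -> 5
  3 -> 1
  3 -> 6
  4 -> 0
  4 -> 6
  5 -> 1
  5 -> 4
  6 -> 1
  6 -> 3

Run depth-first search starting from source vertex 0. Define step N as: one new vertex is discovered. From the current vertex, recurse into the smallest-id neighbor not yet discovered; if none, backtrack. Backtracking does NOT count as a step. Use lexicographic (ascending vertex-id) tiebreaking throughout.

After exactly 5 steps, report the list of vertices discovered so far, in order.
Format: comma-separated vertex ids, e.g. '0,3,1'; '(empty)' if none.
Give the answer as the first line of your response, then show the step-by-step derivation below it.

0,5,1,4,6

step 1: discover 0; path=0; order=0
step 2: discover 5; path=0>5; order=0,5
step 3: discover 1; path=0>5>1; order=0,5,1
step 4: discover 4; path=0>5>4; order=0,5,1,4
step 5: discover 6; path=0>5>4>6; order=0,5,1,4,6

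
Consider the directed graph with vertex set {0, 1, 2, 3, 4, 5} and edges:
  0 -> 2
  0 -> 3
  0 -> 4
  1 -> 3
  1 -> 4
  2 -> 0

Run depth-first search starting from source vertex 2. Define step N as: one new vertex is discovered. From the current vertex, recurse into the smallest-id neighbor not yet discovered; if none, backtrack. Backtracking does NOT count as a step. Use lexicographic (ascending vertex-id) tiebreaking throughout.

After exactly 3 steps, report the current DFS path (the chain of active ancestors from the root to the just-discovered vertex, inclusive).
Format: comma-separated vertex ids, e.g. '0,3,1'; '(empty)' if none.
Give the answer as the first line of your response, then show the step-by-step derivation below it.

2,0,3

step 1: discover 2; path=2; order=2
step 2: discover 0; path=2>0; order=2,0
step 3: discover 3; path=2>0>3; order=2,0,3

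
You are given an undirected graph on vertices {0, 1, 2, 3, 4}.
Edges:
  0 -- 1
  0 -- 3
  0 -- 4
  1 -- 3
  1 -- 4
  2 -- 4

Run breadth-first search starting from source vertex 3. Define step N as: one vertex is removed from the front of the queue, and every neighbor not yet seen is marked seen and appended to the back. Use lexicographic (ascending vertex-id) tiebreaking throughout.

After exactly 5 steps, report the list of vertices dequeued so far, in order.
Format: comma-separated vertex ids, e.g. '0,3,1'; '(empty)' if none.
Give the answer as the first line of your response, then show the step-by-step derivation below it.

3,0,1,4,2

step 1: dequeue 3; queue=[0,1]; order=3
step 2: dequeue 0; queue=[1,4]; order=3,0
step 3: dequeue 1; queue=[4]; order=3,0,1
step 4: dequeue 4; queue=[2]; order=3,0,1,4
step 5: dequeue 2; queue=[(empty)]; order=3,0,1,4,2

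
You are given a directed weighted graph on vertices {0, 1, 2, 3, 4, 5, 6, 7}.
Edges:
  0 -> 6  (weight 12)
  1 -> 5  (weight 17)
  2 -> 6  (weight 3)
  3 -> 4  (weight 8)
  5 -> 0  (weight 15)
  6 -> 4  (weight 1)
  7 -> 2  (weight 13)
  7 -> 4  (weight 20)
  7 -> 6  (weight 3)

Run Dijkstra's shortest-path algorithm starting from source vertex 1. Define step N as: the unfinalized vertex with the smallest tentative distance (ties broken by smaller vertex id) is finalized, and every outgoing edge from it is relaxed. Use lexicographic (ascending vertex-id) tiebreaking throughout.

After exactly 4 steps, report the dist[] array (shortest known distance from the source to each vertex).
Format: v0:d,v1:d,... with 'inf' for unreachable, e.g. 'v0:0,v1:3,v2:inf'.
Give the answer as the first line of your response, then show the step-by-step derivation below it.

v0:32,v1:0,v2:inf,v3:inf,v4:45,v5:17,v6:44,v7:inf

step 1: dist = v0:inf,v1:0,v2:inf,v3:inf,v4:inf,v5:17,v6:inf,v7:inf
step 2: dist = v0:32,v1:0,v2:inf,v3:inf,v4:inf,v5:17,v6:inf,v7:inf
step 3: dist = v0:32,v1:0,v2:inf,v3:inf,v4:inf,v5:17,v6:44,v7:inf
step 4: dist = v0:32,v1:0,v2:inf,v3:inf,v4:45,v5:17,v6:44,v7:inf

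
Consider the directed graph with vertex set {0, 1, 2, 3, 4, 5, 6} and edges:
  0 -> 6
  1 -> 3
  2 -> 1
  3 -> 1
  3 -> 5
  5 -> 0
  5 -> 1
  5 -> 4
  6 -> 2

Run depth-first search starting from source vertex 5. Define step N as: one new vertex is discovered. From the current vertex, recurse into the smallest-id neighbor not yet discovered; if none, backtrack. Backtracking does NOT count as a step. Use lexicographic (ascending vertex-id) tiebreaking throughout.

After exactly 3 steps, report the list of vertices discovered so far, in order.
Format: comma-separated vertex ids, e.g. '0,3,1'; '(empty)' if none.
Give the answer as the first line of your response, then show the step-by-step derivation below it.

5,0,6

step 1: discover 5; path=5; order=5
step 2: discover 0; path=5>0; order=5,0
step 3: discover 6; path=5>0>6; order=5,0,6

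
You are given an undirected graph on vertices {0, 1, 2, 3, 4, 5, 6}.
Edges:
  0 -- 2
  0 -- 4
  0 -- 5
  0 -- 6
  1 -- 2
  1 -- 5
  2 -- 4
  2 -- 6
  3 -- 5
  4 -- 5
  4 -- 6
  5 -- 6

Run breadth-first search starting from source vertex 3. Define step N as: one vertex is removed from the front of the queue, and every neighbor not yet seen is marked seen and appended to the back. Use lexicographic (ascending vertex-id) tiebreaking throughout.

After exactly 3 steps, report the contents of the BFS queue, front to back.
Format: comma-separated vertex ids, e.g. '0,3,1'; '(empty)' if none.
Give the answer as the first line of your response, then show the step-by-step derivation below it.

1,4,6,2

step 1: dequeue 3; queue=[5]; order=3
step 2: dequeue 5; queue=[0,1,4,6]; order=3,5
step 3: dequeue 0; queue=[1,4,6,2]; order=3,5,0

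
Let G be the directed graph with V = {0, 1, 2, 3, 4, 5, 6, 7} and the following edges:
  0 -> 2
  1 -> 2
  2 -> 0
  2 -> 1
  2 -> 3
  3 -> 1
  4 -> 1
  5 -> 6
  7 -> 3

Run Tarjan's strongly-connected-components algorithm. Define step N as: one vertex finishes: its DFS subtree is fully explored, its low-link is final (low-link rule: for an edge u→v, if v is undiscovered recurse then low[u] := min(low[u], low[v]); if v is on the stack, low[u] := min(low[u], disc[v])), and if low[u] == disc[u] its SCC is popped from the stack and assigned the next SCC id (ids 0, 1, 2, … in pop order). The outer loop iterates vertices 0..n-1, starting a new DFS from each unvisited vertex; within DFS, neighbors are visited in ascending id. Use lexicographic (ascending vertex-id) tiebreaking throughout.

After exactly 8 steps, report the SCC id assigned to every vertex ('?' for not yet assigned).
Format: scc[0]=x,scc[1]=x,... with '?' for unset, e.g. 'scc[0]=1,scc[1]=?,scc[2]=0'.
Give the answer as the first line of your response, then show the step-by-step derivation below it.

scc[0]=0,scc[1]=0,scc[2]=0,scc[3]=0,scc[4]=1,scc[5]=3,scc[6]=2,scc[7]=4

step 1: low=(low[0]=0,low[1]=1,low[2]=0,low[3]=?,low[4]=?,low[5]=?,low[6]=?,low[7]=?); scc=(scc[0]=?,scc[1]=?,scc[2]=?,scc[3]=?,scc[4]=?,scc[5]=?,scc[6]=?,scc[7]=?)
step 2: low=(low[0]=0,low[1]=1,low[2]=0,low[3]=2,low[4]=?,low[5]=?,low[6]=?,low[7]=?); scc=(scc[0]=?,scc[1]=?,scc[2]=?,scc[3]=?,scc[4]=?,scc[5]=?,scc[6]=?,scc[7]=?)
step 3: low=(low[0]=0,low[1]=1,low[2]=0,low[3]=2,low[4]=?,low[5]=?,low[6]=?,low[7]=?); scc=(scc[0]=?,scc[1]=?,scc[2]=?,scc[3]=?,scc[4]=?,scc[5]=?,scc[6]=?,scc[7]=?)
step 4: low=(low[0]=0,low[1]=1,low[2]=0,low[3]=2,low[4]=?,low[5]=?,low[6]=?,low[7]=?); scc=(scc[0]=0,scc[1]=0,scc[2]=0,scc[3]=0,scc[4]=?,scc[5]=?,scc[6]=?,scc[7]=?)
step 5: low=(low[0]=0,low[1]=1,low[2]=0,low[3]=2,low[4]=4,low[5]=?,low[6]=?,low[7]=?); scc=(scc[0]=0,scc[1]=0,scc[2]=0,scc[3]=0,scc[4]=1,scc[5]=?,scc[6]=?,scc[7]=?)
step 6: low=(low[0]=0,low[1]=1,low[2]=0,low[3]=2,low[4]=4,low[5]=5,low[6]=6,low[7]=?); scc=(scc[0]=0,scc[1]=0,scc[2]=0,scc[3]=0,scc[4]=1,scc[5]=?,scc[6]=2,scc[7]=?)
step 7: low=(low[0]=0,low[1]=1,low[2]=0,low[3]=2,low[4]=4,low[5]=5,low[6]=6,low[7]=?); scc=(scc[0]=0,scc[1]=0,scc[2]=0,scc[3]=0,scc[4]=1,scc[5]=3,scc[6]=2,scc[7]=?)
step 8: low=(low[0]=0,low[1]=1,low[2]=0,low[3]=2,low[4]=4,low[5]=5,low[6]=6,low[7]=7); scc=(scc[0]=0,scc[1]=0,scc[2]=0,scc[3]=0,scc[4]=1,scc[5]=3,scc[6]=2,scc[7]=4)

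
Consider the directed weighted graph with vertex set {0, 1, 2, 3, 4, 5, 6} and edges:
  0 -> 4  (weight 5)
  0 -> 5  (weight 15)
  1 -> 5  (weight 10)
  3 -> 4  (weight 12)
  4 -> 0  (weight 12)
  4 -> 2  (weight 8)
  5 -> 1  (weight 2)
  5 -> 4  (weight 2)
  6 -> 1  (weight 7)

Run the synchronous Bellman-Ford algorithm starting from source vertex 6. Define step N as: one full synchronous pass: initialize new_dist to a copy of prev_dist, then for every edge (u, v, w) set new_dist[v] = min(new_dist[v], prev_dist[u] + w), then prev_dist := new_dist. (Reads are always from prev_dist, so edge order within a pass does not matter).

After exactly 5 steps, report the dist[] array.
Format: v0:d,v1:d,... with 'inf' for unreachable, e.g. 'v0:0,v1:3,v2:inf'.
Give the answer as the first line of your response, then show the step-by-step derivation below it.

v0:31,v1:7,v2:27,v3:inf,v4:19,v5:17,v6:0

step 1: dist = v0:inf,v1:7,v2:inf,v3:inf,v4:inf,v5:inf,v6:0
step 2: dist = v0:inf,v1:7,v2:inf,v3:inf,v4:inf,v5:17,v6:0
step 3: dist = v0:inf,v1:7,v2:inf,v3:inf,v4:19,v5:17,v6:0
step 4: dist = v0:31,v1:7,v2:27,v3:inf,v4:19,v5:17,v6:0
step 5: dist = v0:31,v1:7,v2:27,v3:inf,v4:19,v5:17,v6:0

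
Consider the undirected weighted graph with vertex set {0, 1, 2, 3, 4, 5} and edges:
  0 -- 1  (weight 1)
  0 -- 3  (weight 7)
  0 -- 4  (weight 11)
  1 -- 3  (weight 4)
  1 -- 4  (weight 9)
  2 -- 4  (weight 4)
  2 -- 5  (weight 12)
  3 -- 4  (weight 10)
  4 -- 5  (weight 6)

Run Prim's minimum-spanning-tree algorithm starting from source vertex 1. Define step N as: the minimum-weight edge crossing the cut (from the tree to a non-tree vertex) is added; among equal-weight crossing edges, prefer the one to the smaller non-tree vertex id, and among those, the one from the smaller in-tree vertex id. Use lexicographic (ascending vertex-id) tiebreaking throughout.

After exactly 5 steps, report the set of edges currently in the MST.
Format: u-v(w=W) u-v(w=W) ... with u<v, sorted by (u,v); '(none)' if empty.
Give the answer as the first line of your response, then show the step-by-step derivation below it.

0-1(w=1) 1-3(w=4) 1-4(w=9) 2-4(w=4) 4-5(w=6)

step 1: add edge 0-1 (w=1); MST = {0-1(w=1)}
step 2: add edge 1-3 (w=4); MST = {0-1(w=1) 1-3(w=4)}
step 3: add edge 1-4 (w=9); MST = {0-1(w=1) 1-3(w=4) 1-4(w=9)}
step 4: add edge 2-4 (w=4); MST = {0-1(w=1) 1-3(w=4) 1-4(w=9) 2-4(w=4)}
step 5: add edge 4-5 (w=6); MST = {0-1(w=1) 1-3(w=4) 1-4(w=9) 2-4(w=4) 4-5(w=6)}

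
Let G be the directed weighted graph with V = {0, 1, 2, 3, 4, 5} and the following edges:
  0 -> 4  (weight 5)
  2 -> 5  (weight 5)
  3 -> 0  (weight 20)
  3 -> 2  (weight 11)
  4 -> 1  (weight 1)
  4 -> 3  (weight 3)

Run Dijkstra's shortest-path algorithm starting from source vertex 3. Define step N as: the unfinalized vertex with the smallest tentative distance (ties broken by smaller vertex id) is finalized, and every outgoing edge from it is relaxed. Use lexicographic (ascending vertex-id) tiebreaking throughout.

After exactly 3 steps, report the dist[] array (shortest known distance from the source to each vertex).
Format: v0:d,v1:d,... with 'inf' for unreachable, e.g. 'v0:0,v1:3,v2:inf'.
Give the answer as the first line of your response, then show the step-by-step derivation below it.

v0:20,v1:inf,v2:11,v3:0,v4:inf,v5:16

step 1: dist = v0:20,v1:inf,v2:11,v3:0,v4:inf,v5:inf
step 2: dist = v0:20,v1:inf,v2:11,v3:0,v4:inf,v5:16
step 3: dist = v0:20,v1:inf,v2:11,v3:0,v4:inf,v5:16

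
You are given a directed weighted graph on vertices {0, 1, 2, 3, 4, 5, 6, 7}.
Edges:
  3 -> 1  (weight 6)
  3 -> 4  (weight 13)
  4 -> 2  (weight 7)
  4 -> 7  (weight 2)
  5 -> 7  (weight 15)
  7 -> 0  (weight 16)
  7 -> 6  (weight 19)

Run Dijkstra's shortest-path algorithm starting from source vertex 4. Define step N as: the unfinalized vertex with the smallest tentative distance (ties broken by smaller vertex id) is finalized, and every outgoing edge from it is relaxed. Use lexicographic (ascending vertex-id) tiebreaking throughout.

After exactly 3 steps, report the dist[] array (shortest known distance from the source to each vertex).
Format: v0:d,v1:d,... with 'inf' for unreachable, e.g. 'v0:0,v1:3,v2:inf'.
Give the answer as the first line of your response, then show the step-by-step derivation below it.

v0:18,v1:inf,v2:7,v3:inf,v4:0,v5:inf,v6:21,v7:2

step 1: dist = v0:inf,v1:inf,v2:7,v3:inf,v4:0,v5:inf,v6:inf,v7:2
step 2: dist = v0:18,v1:inf,v2:7,v3:inf,v4:0,v5:inf,v6:21,v7:2
step 3: dist = v0:18,v1:inf,v2:7,v3:inf,v4:0,v5:inf,v6:21,v7:2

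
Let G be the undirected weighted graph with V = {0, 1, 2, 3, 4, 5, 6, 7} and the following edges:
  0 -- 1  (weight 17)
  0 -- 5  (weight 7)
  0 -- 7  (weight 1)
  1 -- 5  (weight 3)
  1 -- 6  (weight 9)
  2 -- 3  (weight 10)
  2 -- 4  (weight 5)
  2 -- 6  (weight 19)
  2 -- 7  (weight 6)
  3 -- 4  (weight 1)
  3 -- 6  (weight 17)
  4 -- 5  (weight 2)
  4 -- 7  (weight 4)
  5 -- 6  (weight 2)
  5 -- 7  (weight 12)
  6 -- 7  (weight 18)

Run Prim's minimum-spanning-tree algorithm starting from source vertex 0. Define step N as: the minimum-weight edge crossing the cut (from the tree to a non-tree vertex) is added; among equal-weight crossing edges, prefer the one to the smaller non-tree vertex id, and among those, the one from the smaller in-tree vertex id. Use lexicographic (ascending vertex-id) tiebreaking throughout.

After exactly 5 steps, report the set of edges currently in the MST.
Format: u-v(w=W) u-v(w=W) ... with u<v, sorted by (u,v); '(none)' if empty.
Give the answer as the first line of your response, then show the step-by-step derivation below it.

0-7(w=1) 3-4(w=1) 4-5(w=2) 4-7(w=4) 5-6(w=2)

step 1: add edge 0-7 (w=1); MST = {0-7(w=1)}
step 2: add edge 4-7 (w=4); MST = {0-7(w=1) 4-7(w=4)}
step 3: add edge 3-4 (w=1); MST = {0-7(w=1) 3-4(w=1) 4-7(w=4)}
step 4: add edge 4-5 (w=2); MST = {0-7(w=1) 3-4(w=1) 4-5(w=2) 4-7(w=4)}
step 5: add edge 5-6 (w=2); MST = {0-7(w=1) 3-4(w=1) 4-5(w=2) 4-7(w=4) 5-6(w=2)}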